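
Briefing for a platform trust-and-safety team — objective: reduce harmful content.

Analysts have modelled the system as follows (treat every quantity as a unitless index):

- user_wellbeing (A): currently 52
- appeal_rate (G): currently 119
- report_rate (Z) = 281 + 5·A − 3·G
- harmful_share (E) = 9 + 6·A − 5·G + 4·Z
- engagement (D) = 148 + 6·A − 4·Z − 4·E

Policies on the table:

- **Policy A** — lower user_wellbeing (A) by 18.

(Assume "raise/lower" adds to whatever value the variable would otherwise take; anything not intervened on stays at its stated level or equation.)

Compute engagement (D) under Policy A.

0

Policy A (A − 18):
  A = 52 − 18 = 34
  G = 119
  Z = 281 + 5·34 − 3·119 = 94
  E = 9 + 6·34 − 5·119 + 4·94 = -6
  D = 148 + 6·34 − 4·94 − 4·(-6) = 0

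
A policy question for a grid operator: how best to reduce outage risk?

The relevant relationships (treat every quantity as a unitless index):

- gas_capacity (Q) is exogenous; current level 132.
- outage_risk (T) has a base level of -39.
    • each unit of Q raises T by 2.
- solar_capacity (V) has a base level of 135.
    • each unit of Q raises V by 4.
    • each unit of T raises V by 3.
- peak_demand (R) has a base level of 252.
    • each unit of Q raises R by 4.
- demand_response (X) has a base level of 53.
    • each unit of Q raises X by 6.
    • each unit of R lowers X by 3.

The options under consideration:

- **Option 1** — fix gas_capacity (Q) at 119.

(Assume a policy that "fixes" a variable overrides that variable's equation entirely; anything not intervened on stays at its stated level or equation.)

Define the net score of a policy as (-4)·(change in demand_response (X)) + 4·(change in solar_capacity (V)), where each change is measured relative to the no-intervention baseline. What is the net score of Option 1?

-832

Baseline:
  Q = 132
  T = -39 + 2·132 = 225
  V = 135 + 4·132 + 3·225 = 1338
  R = 252 + 4·132 = 780
  X = 53 + 6·132 − 3·780 = -1495
Option 1 (Q := 119):
  Q = 119
  T = -39 + 2·119 = 199
  V = 135 + 4·119 + 3·199 = 1208
  R = 252 + 4·119 = 728
  X = 53 + 6·119 − 3·728 = -1417
ΔX = -1417 − (-1495) = 78; ΔV = 1208 − 1338 = -130
Score = (-4)·78 + 4·(-130) = -832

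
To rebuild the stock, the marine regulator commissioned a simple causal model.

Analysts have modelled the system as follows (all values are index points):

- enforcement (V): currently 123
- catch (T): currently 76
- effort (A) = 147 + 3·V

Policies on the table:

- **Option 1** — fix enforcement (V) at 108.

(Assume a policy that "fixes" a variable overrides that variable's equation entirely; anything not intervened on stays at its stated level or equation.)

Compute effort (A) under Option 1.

Option 1 (V := 108):
  V = 108
  A = 147 + 3·108 = 471

471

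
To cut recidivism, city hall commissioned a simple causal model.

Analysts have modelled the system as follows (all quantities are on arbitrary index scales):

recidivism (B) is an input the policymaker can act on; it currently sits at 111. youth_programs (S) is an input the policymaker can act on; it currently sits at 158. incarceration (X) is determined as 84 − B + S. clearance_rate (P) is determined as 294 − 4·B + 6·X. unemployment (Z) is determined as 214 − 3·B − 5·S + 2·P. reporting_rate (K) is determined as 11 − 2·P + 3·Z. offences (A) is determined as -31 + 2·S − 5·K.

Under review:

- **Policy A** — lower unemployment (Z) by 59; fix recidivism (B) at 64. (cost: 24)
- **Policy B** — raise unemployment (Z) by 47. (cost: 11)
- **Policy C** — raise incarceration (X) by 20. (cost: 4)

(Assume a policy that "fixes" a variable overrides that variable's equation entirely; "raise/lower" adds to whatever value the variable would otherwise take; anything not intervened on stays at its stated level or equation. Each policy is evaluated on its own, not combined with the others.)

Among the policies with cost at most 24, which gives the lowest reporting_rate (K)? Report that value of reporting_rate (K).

Policy A (Z − 59, B := 64):
  B = 64
  S = 158
  X = 84 − 64 + 158 = 178
  P = 294 − 4·64 + 6·178 = 1106
  Z = 214 − 3·64 − 5·158 + 2·1106 (−59 from intervention) = 1385
  K = 11 − 2·1106 + 3·1385 = 1954
Policy B (Z + 47):
  B = 111
  S = 158
  X = 84 − 111 + 158 = 131
  P = 294 − 4·111 + 6·131 = 636
  Z = 214 − 3·111 − 5·158 + 2·636 (+47 from intervention) = 410
  K = 11 − 2·636 + 3·410 = -31
Policy C (X + 20):
  B = 111
  S = 158
  X = 84 − 111 + 158 (+20 from intervention) = 151
  P = 294 − 4·111 + 6·151 = 756
  Z = 214 − 3·111 − 5·158 + 2·756 = 603
  K = 11 − 2·756 + 3·603 = 308
Comparing — Policy A: K=1954, Policy B: K=-31, Policy C: K=308. Lowest is -31 (Policy B).

-31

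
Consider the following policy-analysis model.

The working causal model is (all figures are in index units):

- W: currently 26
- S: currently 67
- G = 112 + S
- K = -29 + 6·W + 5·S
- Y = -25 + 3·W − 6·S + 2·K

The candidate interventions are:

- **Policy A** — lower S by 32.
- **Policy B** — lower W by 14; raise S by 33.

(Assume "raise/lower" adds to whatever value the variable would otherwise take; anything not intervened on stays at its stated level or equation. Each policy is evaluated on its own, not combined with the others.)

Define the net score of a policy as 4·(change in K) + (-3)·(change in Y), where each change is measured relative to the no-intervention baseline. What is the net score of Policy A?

Baseline:
  W = 26
  S = 67
  K = -29 + 6·26 + 5·67 = 462
  Y = -25 + 3·26 − 6·67 + 2·462 = 575
Policy A (S − 32):
  W = 26
  S = 67 − 32 = 35
  K = -29 + 6·26 + 5·35 = 302
  Y = -25 + 3·26 − 6·35 + 2·302 = 447
ΔK = 302 − 462 = -160; ΔY = 447 − 575 = -128
Score = 4·(-160) + (-3)·(-128) = -256

-256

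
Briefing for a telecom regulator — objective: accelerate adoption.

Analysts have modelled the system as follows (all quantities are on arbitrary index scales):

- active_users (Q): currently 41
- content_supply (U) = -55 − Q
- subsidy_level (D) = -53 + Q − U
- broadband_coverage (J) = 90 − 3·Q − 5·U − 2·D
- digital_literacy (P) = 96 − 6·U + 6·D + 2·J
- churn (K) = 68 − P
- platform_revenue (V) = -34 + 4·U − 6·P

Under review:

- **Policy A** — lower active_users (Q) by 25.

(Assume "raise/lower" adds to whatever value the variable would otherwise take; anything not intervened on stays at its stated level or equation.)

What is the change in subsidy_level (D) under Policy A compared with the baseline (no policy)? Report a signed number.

-50

Baseline:
  Q = 41
  U = -55 − 41 = -96
  D = -53 + 41 − (-96) = 84
Policy A (Q − 25):
  Q = 41 − 25 = 16
  U = -55 − 16 = -71
  D = -53 + 16 − (-71) = 34
Change in D: 34 − 84 = -50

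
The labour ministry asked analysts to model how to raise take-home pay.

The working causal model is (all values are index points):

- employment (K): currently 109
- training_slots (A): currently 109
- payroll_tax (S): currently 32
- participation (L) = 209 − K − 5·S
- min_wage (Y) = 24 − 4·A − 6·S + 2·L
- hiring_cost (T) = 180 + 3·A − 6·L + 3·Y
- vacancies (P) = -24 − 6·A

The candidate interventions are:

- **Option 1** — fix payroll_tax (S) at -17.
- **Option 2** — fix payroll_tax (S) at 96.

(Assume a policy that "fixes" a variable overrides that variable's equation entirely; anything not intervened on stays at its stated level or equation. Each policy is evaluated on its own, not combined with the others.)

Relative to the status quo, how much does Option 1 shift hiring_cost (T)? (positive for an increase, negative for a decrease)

Baseline:
  K = 109
  A = 109
  S = 32
  L = 209 − 109 − 5·32 = -60
  Y = 24 − 4·109 − 6·32 + 2·(-60) = -724
  T = 180 + 3·109 − 6·(-60) + 3·(-724) = -1305
Option 1 (S := -17):
  K = 109
  A = 109
  S = -17
  L = 209 − 109 − 5·(-17) = 185
  Y = 24 − 4·109 − 6·(-17) + 2·185 = 60
  T = 180 + 3·109 − 6·185 + 3·60 = -423
Change in T: -423 − (-1305) = 882

882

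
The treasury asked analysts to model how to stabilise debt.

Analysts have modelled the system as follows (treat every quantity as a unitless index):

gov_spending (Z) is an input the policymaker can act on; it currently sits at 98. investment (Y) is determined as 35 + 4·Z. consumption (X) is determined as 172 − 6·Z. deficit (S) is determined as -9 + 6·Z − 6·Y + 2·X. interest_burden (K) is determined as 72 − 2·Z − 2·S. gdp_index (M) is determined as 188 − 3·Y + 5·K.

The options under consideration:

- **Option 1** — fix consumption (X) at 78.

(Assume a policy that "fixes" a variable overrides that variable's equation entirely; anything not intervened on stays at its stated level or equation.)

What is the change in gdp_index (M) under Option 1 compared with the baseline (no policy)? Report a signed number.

-9880

Baseline:
  Z = 98
  Y = 35 + 4·98 = 427
  X = 172 − 6·98 = -416
  S = -9 + 6·98 − 6·427 + 2·(-416) = -2815
  K = 72 − 2·98 − 2·(-2815) = 5506
  M = 188 − 3·427 + 5·5506 = 26437
Option 1 (X := 78):
  Z = 98
  Y = 35 + 4·98 = 427
  X = 78
  S = -9 + 6·98 − 6·427 + 2·78 = -1827
  K = 72 − 2·98 − 2·(-1827) = 3530
  M = 188 − 3·427 + 5·3530 = 16557
Change in M: 16557 − 26437 = -9880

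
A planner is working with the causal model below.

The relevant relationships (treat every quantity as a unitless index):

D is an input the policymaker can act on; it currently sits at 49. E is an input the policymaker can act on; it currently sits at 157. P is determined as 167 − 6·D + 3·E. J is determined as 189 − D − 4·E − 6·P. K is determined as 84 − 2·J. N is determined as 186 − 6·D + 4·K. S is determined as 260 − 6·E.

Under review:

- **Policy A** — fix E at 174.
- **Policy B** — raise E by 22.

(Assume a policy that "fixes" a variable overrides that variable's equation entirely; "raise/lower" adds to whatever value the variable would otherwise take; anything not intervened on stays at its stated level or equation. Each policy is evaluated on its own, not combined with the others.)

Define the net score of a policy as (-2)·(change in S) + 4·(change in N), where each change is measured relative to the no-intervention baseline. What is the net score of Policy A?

12172

Baseline:
  D = 49
  E = 157
  P = 167 − 6·49 + 3·157 = 344
  J = 189 − 49 − 4·157 − 6·344 = -2552
  K = 84 − 2·(-2552) = 5188
  N = 186 − 6·49 + 4·5188 = 20644
  S = 260 − 6·157 = -682
Policy A (E := 174):
  D = 49
  E = 174
  P = 167 − 6·49 + 3·174 = 395
  J = 189 − 49 − 4·174 − 6·395 = -2926
  K = 84 − 2·(-2926) = 5936
  N = 186 − 6·49 + 4·5936 = 23636
  S = 260 − 6·174 = -784
ΔS = -784 − (-682) = -102; ΔN = 23636 − 20644 = 2992
Score = (-2)·(-102) + 4·2992 = 12172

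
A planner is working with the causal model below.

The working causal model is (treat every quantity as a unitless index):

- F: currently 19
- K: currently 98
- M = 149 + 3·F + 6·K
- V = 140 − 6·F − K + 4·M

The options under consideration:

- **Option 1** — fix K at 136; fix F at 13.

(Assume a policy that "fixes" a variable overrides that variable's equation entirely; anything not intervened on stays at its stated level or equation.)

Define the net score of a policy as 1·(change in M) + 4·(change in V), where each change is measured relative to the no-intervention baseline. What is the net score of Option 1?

3562

Baseline:
  F = 19
  K = 98
  M = 149 + 3·19 + 6·98 = 794
  V = 140 − 6·19 − 98 + 4·794 = 3104
Option 1 (K := 136, F := 13):
  F = 13
  K = 136
  M = 149 + 3·13 + 6·136 = 1004
  V = 140 − 6·13 − 136 + 4·1004 = 3942
ΔM = 1004 − 794 = 210; ΔV = 3942 − 3104 = 838
Score = 1·210 + 4·838 = 3562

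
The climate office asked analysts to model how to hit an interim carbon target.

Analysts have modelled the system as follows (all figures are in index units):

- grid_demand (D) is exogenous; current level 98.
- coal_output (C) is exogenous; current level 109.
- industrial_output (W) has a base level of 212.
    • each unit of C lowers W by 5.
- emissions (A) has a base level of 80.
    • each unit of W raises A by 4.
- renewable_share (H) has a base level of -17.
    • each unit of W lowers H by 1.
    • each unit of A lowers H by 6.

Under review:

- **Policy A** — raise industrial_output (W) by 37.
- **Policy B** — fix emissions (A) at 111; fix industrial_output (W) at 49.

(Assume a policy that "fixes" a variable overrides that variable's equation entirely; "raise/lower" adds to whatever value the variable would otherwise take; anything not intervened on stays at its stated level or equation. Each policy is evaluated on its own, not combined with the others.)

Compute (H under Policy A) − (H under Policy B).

Policy A (W + 37):
  C = 109
  W = 212 − 5·109 (+37 from intervention) = -296
  A = 80 + 4·(-296) = -1104
  H = -17 − (-296) − 6·(-1104) = 6903
Policy B (A := 111, W := 49):
  C = 109
  W = 49
  A = 111
  H = -17 − 49 − 6·111 = -732
H: 6903 − (-732) = 7635

7635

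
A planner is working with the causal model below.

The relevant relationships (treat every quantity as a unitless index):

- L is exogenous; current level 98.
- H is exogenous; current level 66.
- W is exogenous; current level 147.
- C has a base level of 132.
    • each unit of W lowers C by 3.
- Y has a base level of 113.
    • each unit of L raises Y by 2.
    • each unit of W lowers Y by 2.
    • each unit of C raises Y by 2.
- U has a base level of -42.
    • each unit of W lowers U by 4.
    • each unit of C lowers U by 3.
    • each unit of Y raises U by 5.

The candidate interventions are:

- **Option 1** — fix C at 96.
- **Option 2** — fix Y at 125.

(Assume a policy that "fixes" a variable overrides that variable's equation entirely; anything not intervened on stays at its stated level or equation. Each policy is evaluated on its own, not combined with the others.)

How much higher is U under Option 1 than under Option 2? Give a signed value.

-805

Option 1 (C := 96):
  L = 98
  W = 147
  C = 96
  Y = 113 + 2·98 − 2·147 + 2·96 = 207
  U = -42 − 4·147 − 3·96 + 5·207 = 117
Option 2 (Y := 125):
  L = 98
  W = 147
  C = 132 − 3·147 = -309
  Y = 125
  U = -42 − 4·147 − 3·(-309) + 5·125 = 922
U: 117 − 922 = -805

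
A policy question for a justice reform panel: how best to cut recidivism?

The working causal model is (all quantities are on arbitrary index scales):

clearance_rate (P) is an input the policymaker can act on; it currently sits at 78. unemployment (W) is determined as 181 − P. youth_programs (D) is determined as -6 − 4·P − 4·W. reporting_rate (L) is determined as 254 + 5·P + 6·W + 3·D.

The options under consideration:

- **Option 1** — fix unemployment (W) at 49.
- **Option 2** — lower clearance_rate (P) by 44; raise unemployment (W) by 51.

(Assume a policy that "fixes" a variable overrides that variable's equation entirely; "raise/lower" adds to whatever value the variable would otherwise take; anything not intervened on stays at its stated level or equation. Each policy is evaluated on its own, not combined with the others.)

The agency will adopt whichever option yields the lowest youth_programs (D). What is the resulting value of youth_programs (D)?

-934

Option 1 (W := 49):
  P = 78
  W = 49
  D = -6 − 4·78 − 4·49 = -514
Option 2 (P − 44, W + 51):
  P = 78 − 44 = 34
  W = 181 − 34 (+51 from intervention) = 198
  D = -6 − 4·34 − 4·198 = -934
Comparing — Option 1: D=-514, Option 2: D=-934. Lowest is -934 (Option 2).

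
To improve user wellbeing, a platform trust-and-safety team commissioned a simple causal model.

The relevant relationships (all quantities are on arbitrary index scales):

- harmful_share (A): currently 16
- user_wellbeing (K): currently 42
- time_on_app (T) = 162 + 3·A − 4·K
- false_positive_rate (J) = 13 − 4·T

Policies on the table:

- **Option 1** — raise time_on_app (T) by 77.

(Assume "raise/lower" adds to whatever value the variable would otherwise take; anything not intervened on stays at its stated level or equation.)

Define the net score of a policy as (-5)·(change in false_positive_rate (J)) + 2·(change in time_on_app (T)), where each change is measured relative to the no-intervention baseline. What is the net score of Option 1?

1694

Baseline:
  A = 16
  K = 42
  T = 162 + 3·16 − 4·42 = 42
  J = 13 − 4·42 = -155
Option 1 (T + 77):
  A = 16
  K = 42
  T = 162 + 3·16 − 4·42 (+77 from intervention) = 119
  J = 13 − 4·119 = -463
ΔJ = -463 − (-155) = -308; ΔT = 119 − 42 = 77
Score = (-5)·(-308) + 2·77 = 1694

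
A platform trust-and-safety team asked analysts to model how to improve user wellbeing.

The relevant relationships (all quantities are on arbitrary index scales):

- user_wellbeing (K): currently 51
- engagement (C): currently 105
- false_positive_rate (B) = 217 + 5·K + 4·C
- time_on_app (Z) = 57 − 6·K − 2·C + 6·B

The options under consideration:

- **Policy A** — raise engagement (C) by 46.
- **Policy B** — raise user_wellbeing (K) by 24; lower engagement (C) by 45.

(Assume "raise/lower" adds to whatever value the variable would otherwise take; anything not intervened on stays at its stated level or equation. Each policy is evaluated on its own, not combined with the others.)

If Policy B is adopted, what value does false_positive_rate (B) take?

Policy B (K + 24, C − 45):
  K = 51 + 24 = 75
  C = 105 − 45 = 60
  B = 217 + 5·75 + 4·60 = 832

832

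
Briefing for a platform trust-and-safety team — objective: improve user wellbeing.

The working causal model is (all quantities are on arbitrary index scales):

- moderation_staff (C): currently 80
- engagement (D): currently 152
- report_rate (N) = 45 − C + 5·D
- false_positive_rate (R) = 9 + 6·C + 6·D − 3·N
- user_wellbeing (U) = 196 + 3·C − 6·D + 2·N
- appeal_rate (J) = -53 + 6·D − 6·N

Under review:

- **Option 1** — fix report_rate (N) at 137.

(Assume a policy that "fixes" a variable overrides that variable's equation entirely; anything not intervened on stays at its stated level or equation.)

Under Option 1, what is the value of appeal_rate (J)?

37

Option 1 (N := 137):
  C = 80
  D = 152
  N = 137
  J = -53 + 6·152 − 6·137 = 37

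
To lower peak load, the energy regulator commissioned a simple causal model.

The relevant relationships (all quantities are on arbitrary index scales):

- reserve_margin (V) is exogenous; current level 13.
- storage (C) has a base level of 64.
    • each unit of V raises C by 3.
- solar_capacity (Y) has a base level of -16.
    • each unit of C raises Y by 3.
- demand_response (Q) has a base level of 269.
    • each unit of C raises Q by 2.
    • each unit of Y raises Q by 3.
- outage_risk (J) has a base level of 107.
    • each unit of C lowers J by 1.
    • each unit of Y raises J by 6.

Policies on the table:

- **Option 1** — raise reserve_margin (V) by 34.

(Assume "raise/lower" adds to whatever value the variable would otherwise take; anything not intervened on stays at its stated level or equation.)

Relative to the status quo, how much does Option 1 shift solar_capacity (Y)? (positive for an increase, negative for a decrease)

Baseline:
  V = 13
  C = 64 + 3·13 = 103
  Y = -16 + 3·103 = 293
Option 1 (V + 34):
  V = 13 + 34 = 47
  C = 64 + 3·47 = 205
  Y = -16 + 3·205 = 599
Change in Y: 599 − 293 = 306

306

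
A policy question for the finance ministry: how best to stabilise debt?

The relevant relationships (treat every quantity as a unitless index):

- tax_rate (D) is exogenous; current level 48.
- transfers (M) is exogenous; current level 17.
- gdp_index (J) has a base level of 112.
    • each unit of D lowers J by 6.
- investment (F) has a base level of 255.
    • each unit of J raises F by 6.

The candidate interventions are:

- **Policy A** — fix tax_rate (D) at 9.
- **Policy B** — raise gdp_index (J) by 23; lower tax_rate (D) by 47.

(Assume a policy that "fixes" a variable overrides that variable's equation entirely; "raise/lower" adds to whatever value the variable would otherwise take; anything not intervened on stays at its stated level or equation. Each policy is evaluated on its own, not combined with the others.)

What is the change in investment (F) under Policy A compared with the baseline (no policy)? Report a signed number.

1404

Baseline:
  D = 48
  J = 112 − 6·48 = -176
  F = 255 + 6·(-176) = -801
Policy A (D := 9):
  D = 9
  J = 112 − 6·9 = 58
  F = 255 + 6·58 = 603
Change in F: 603 − (-801) = 1404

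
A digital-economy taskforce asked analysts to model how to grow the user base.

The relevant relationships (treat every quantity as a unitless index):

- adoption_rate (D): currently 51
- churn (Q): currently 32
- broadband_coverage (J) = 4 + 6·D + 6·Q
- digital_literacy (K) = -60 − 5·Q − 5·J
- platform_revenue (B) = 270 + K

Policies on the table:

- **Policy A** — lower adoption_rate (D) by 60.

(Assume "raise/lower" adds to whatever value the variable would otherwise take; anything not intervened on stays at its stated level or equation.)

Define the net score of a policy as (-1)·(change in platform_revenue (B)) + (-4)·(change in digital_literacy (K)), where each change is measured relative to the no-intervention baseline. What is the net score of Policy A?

Baseline:
  D = 51
  Q = 32
  J = 4 + 6·51 + 6·32 = 502
  K = -60 − 5·32 − 5·502 = -2730
  B = 270 + (-2730) = -2460
Policy A (D − 60):
  D = 51 − 60 = -9
  Q = 32
  J = 4 + 6·(-9) + 6·32 = 142
  K = -60 − 5·32 − 5·142 = -930
  B = 270 + (-930) = -660
ΔB = -660 − (-2460) = 1800; ΔK = -930 − (-2730) = 1800
Score = (-1)·1800 + (-4)·1800 = -9000

-9000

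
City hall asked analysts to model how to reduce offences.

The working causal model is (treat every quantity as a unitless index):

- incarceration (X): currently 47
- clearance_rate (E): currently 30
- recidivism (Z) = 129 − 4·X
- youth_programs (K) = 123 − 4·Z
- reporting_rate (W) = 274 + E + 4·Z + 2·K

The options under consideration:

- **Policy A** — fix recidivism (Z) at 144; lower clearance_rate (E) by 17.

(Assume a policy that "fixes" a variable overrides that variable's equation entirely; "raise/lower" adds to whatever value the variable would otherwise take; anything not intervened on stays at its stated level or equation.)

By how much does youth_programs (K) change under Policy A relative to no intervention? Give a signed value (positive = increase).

-812

Baseline:
  X = 47
  Z = 129 − 4·47 = -59
  K = 123 − 4·(-59) = 359
Policy A (Z := 144, E − 17):
  X = 47
  Z = 144
  K = 123 − 4·144 = -453
Change in K: -453 − 359 = -812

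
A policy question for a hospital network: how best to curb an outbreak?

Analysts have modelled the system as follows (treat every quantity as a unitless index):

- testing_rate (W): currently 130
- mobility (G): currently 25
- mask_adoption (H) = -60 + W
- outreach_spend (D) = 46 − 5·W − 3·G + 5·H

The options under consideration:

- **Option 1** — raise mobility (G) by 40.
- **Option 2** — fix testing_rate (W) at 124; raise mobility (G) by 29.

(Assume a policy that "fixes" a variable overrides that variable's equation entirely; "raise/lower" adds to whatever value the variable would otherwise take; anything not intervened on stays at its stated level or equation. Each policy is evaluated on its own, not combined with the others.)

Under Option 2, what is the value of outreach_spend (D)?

Option 2 (W := 124, G + 29):
  W = 124
  G = 25 + 29 = 54
  H = -60 + 124 = 64
  D = 46 − 5·124 − 3·54 + 5·64 = -416

-416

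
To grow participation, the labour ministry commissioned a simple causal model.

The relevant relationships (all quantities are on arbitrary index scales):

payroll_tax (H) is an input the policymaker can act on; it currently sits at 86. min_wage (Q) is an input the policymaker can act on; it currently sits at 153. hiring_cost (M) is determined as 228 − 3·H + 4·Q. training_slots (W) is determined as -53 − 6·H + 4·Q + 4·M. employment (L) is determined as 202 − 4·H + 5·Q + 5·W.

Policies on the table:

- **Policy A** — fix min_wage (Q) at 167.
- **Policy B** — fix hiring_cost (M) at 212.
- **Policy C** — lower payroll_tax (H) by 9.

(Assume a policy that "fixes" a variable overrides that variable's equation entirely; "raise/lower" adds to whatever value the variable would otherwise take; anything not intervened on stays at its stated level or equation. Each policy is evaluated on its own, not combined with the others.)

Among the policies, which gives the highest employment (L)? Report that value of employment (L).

Policy A (Q := 167):
  H = 86
  Q = 167
  M = 228 − 3·86 + 4·167 = 638
  W = -53 − 6·86 + 4·167 + 4·638 = 2651
  L = 202 − 4·86 + 5·167 + 5·2651 = 13948
Policy B (M := 212):
  H = 86
  Q = 153
  M = 212
  W = -53 − 6·86 + 4·153 + 4·212 = 891
  L = 202 − 4·86 + 5·153 + 5·891 = 5078
Policy C (H − 9):
  H = 86 − 9 = 77
  Q = 153
  M = 228 − 3·77 + 4·153 = 609
  W = -53 − 6·77 + 4·153 + 4·609 = 2533
  L = 202 − 4·77 + 5·153 + 5·2533 = 13324
Comparing — Policy A: L=13948, Policy B: L=5078, Policy C: L=13324. Highest is 13948 (Policy A).

13948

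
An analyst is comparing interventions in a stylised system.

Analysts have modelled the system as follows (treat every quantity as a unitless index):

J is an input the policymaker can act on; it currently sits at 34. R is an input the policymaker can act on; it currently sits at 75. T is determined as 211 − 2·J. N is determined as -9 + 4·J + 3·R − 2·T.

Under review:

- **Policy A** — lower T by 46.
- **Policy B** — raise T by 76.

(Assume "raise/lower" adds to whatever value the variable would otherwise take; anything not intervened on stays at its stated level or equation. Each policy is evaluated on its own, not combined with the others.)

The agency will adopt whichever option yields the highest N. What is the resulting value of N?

Policy A (T − 46):
  J = 34
  R = 75
  T = 211 − 2·34 (−46 from intervention) = 97
  N = -9 + 4·34 + 3·75 − 2·97 = 158
Policy B (T + 76):
  J = 34
  R = 75
  T = 211 − 2·34 (+76 from intervention) = 219
  N = -9 + 4·34 + 3·75 − 2·219 = -86
Comparing — Policy A: N=158, Policy B: N=-86. Highest is 158 (Policy A).

158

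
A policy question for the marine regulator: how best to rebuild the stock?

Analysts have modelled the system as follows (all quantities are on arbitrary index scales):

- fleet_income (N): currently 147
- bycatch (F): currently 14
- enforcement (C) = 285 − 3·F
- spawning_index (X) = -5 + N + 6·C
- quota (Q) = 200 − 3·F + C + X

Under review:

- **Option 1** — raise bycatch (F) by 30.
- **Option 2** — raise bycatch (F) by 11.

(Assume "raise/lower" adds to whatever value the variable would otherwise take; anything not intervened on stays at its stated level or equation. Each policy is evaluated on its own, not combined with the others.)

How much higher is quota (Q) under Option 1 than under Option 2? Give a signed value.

-456

Option 1 (F + 30):
  N = 147
  F = 14 + 30 = 44
  C = 285 − 3·44 = 153
  X = -5 + 147 + 6·153 = 1060
  Q = 200 − 3·44 + 153 + 1060 = 1281
Option 2 (F + 11):
  N = 147
  F = 14 + 11 = 25
  C = 285 − 3·25 = 210
  X = -5 + 147 + 6·210 = 1402
  Q = 200 − 3·25 + 210 + 1402 = 1737
Q: 1281 − 1737 = -456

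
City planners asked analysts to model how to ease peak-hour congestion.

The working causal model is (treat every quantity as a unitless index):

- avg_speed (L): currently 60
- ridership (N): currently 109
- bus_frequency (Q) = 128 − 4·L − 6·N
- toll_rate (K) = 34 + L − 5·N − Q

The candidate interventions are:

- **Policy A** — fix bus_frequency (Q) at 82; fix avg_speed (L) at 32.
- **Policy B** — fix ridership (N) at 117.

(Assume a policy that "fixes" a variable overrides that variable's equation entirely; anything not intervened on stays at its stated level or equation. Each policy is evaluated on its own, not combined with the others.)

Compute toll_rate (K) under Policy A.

-561

Policy A (Q := 82, L := 32):
  L = 32
  N = 109
  Q = 82
  K = 34 + 32 − 5·109 − 82 = -561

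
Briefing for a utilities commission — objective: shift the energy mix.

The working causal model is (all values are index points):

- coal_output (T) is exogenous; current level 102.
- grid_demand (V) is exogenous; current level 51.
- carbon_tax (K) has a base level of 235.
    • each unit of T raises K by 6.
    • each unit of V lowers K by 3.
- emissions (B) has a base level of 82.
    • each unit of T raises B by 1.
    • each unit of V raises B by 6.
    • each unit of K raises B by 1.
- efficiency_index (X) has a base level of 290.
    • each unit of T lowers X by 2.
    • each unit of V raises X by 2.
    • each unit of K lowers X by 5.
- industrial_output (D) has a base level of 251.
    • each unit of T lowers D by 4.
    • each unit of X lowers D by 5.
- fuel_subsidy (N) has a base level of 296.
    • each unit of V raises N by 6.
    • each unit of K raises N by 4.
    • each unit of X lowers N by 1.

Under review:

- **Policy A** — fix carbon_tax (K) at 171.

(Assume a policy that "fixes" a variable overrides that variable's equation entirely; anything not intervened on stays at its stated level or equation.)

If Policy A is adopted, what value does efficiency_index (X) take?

Policy A (K := 171):
  T = 102
  V = 51
  K = 171
  X = 290 − 2·102 + 2·51 − 5·171 = -667

-667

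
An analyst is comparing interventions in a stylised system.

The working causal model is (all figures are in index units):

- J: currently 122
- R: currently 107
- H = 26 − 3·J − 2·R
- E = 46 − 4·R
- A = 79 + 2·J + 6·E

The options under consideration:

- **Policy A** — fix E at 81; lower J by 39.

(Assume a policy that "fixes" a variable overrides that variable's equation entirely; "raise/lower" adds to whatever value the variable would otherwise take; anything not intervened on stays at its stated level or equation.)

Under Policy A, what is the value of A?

Policy A (E := 81, J − 39):
  J = 122 − 39 = 83
  R = 107
  E = 81
  A = 79 + 2·83 + 6·81 = 731

731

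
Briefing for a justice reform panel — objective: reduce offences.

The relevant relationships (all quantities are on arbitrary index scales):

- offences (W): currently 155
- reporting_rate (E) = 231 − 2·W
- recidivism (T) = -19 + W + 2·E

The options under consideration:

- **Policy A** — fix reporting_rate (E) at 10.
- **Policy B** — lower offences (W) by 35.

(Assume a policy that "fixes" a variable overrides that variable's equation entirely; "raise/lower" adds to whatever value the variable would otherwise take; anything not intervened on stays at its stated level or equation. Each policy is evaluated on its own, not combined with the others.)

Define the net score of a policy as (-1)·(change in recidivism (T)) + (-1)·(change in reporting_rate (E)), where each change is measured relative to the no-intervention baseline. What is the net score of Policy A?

Baseline:
  W = 155
  E = 231 − 2·155 = -79
  T = -19 + 155 + 2·(-79) = -22
Policy A (E := 10):
  W = 155
  E = 10
  T = -19 + 155 + 2·10 = 156
ΔT = 156 − (-22) = 178; ΔE = 10 − (-79) = 89
Score = (-1)·178 + (-1)·89 = -267

-267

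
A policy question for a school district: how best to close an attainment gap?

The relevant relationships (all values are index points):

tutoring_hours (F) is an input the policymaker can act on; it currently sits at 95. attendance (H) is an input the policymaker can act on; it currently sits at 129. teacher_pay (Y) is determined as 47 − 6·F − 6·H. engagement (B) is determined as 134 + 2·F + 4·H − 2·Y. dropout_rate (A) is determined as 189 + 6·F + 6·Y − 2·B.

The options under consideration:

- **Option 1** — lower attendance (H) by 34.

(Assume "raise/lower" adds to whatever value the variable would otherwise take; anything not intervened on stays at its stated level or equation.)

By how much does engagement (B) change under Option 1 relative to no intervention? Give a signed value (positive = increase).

-544

Baseline:
  F = 95
  H = 129
  Y = 47 − 6·95 − 6·129 = -1297
  B = 134 + 2·95 + 4·129 − 2·(-1297) = 3434
Option 1 (H − 34):
  F = 95
  H = 129 − 34 = 95
  Y = 47 − 6·95 − 6·95 = -1093
  B = 134 + 2·95 + 4·95 − 2·(-1093) = 2890
Change in B: 2890 − 3434 = -544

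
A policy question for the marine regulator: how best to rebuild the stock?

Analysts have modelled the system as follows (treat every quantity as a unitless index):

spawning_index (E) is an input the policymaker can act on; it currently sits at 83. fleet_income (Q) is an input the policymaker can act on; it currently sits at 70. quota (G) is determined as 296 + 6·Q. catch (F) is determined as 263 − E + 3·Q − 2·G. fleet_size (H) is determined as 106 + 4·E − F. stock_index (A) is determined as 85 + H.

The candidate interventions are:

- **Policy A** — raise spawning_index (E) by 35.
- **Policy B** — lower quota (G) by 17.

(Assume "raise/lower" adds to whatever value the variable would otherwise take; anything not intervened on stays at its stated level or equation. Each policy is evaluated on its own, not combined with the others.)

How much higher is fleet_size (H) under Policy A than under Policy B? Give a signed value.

209

Policy A (E + 35):
  E = 83 + 35 = 118
  Q = 70
  G = 296 + 6·70 = 716
  F = 263 − 118 + 3·70 − 2·716 = -1077
  H = 106 + 4·118 − (-1077) = 1655
Policy B (G − 17):
  E = 83
  Q = 70
  G = 296 + 6·70 (−17 from intervention) = 699
  F = 263 − 83 + 3·70 − 2·699 = -1008
  H = 106 + 4·83 − (-1008) = 1446
H: 1655 − 1446 = 209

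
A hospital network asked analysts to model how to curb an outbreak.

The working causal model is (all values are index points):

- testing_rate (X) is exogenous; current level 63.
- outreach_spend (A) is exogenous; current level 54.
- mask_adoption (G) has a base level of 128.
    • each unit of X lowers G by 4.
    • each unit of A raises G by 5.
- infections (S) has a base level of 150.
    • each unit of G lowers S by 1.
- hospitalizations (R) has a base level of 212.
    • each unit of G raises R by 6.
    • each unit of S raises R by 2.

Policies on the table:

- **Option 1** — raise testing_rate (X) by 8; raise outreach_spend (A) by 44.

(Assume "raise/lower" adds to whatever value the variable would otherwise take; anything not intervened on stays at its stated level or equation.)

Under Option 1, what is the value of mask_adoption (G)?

334

Option 1 (X + 8, A + 44):
  X = 63 + 8 = 71
  A = 54 + 44 = 98
  G = 128 − 4·71 + 5·98 = 334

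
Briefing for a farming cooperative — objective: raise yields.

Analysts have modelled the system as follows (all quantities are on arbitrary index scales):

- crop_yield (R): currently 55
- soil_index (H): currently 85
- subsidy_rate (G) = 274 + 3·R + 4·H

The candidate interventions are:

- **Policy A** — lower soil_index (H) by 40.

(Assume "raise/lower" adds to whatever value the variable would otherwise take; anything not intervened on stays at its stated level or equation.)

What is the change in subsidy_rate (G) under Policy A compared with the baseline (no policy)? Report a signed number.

-160

Baseline:
  R = 55
  H = 85
  G = 274 + 3·55 + 4·85 = 779
Policy A (H − 40):
  R = 55
  H = 85 − 40 = 45
  G = 274 + 3·55 + 4·45 = 619
Change in G: 619 − 779 = -160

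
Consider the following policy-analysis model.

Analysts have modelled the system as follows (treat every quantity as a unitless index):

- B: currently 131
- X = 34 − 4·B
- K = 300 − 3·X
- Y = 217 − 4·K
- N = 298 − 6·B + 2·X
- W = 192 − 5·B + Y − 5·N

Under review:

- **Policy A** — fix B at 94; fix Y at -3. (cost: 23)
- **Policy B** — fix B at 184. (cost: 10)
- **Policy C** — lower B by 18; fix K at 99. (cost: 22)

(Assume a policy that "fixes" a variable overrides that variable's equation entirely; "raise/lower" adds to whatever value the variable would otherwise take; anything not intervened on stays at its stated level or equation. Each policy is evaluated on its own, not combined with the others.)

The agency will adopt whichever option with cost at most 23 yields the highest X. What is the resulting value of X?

-342

Policy A (B := 94, Y := -3):
  B = 94
  X = 34 − 4·94 = -342
Policy B (B := 184):
  B = 184
  X = 34 − 4·184 = -702
Policy C (B − 18, K := 99):
  B = 131 − 18 = 113
  X = 34 − 4·113 = -418
Comparing — Policy A: X=-342, Policy B: X=-702, Policy C: X=-418. Highest is -342 (Policy A).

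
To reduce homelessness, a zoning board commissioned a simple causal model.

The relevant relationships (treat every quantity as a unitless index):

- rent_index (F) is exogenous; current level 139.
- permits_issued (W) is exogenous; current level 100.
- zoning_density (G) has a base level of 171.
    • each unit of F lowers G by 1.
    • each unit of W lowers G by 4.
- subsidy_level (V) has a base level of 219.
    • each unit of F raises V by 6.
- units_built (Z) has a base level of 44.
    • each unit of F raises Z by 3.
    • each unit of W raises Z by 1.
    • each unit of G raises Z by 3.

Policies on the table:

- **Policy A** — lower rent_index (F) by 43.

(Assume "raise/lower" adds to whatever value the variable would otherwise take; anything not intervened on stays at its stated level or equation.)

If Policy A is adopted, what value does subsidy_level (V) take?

795

Policy A (F − 43):
  F = 139 − 43 = 96
  V = 219 + 6·96 = 795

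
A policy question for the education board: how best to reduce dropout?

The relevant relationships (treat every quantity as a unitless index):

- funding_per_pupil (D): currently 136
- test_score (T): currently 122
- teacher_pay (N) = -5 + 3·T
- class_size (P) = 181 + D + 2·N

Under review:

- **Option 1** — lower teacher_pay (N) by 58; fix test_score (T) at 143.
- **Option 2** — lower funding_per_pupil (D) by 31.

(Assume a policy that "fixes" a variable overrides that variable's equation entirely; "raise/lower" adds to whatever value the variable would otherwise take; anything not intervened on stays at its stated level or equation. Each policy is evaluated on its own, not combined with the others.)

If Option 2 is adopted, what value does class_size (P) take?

Option 2 (D − 31):
  D = 136 − 31 = 105
  T = 122
  N = -5 + 3·122 = 361
  P = 181 + 105 + 2·361 = 1008

1008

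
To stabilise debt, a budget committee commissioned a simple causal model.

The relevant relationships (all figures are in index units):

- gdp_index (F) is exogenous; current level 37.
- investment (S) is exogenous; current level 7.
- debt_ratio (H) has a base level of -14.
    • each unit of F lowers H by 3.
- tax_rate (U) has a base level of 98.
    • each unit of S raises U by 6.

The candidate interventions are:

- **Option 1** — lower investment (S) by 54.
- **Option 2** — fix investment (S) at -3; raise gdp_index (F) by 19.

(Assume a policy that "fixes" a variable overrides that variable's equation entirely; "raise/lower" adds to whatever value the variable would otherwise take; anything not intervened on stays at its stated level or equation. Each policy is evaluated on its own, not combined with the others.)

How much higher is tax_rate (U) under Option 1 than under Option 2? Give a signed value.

-264

Option 1 (S − 54):
  S = 7 − 54 = -47
  U = 98 + 6·(-47) = -184
Option 2 (S := -3, F + 19):
  S = -3
  U = 98 + 6·(-3) = 80
U: -184 − 80 = -264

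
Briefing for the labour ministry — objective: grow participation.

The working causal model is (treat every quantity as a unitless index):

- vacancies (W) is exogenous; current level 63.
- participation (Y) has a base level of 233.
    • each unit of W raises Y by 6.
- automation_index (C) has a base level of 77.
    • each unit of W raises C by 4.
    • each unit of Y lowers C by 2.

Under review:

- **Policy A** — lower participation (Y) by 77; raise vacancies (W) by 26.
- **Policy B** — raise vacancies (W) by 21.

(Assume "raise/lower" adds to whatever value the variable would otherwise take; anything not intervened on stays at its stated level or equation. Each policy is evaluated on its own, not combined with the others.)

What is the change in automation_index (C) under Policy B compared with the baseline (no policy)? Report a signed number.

-168

Baseline:
  W = 63
  Y = 233 + 6·63 = 611
  C = 77 + 4·63 − 2·611 = -893
Policy B (W + 21):
  W = 63 + 21 = 84
  Y = 233 + 6·84 = 737
  C = 77 + 4·84 − 2·737 = -1061
Change in C: -1061 − (-893) = -168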